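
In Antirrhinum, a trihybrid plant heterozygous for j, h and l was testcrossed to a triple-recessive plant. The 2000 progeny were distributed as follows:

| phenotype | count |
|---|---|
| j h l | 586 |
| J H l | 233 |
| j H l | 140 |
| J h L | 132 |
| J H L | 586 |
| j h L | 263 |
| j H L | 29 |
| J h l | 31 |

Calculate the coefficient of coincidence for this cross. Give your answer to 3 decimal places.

The two most frequent reciprocal classes, j h l and J H L, are the parental types, so the F1 was j h l / J H L.
The two rarest classes, J h l and j H L, are the double crossovers. Comparing them with the parentals, only the j allele has switched, so j is the middle locus and the order is h – j – l.
h–j: (272 + 60)/2000 = 0.1660; j–l: (496 + 60)/2000 = 0.2780.
Expected DCO frequency = 0.1660 × 0.2780 ≈ 0.04615; observed = 60/2000 ≈ 0.03000.
Coefficient of coincidence = 0.03000/0.04615 ≈ 0.650.

0.650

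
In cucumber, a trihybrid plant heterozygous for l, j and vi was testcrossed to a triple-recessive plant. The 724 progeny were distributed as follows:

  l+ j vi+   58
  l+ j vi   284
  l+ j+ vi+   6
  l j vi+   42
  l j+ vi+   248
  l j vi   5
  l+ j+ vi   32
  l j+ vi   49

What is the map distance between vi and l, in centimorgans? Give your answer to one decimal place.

16.3 centimorgans

The two most frequent reciprocal classes, l+ j vi and l j+ vi+, are the parental types, so the F1 was l+ j vi / l j+ vi+.
The two rarest classes, l j vi and l+ j+ vi+, are the double crossovers. Comparing them with the parentals, only the l allele has switched, so l is the middle locus and the order is j – l – vi.
Crossovers in the l–vi interval produce the single-crossover classes l+ j vi+ and l j+ vi (58 + 49 = 107) plus the double crossovers (11).
RF(l–vi) = (107 + 11) / 724 = 118/724 = 0.1630 → 16.3 centimorgans.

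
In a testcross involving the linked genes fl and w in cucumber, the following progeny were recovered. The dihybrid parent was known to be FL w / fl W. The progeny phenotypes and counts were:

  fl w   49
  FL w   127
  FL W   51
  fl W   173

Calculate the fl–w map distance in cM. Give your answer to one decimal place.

25.0 cM

The recombinant classes are FL W and fl w: 51 + 49 = 100.
Recombination frequency = 100/400 = 0.2500 ≈ 25.0%, i.e. 25.0 cM.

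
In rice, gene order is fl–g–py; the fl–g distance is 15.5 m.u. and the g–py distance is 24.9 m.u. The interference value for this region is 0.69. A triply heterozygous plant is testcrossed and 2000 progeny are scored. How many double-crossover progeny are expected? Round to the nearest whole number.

24

Map distances give recombination frequencies of 0.155 and 0.249 for the two intervals.
With interference 0.69 (so coincidence = 0.31), expected double-crossover frequency = 0.155 × 0.249 × 0.31 = 0.01196.
Expected number = 0.01196 × 2000 = 23.93 ≈ 24.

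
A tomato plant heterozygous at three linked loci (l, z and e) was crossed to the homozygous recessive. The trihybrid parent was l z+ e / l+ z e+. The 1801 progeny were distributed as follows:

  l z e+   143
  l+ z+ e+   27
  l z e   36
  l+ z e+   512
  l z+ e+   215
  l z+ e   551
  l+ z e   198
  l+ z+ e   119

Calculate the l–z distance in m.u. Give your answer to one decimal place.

The two rarest classes, l z e and l+ z+ e+, are the double crossovers. Comparing them with the parentals, only the z allele has switched, so z is the middle locus and the order is e – z – l.
Crossovers in the z–l interval produce the single-crossover classes l+ z+ e and l z e+ (119 + 143 = 262) plus the double crossovers (63).
RF(z–l) = (262 + 63) / 1801 = 325/1801 = 0.1805 → 18.0 m.u.

18.0 m.u.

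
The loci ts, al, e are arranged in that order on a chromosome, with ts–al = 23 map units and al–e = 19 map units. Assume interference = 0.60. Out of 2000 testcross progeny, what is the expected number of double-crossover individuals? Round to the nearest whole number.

35

Map distances give recombination frequencies of 0.230 and 0.190 for the two intervals.
With interference 0.60 (so coincidence = 0.40), expected double-crossover frequency = 0.230 × 0.190 × 0.40 = 0.01748.
Expected number = 0.01748 × 2000 = 34.96 ≈ 35.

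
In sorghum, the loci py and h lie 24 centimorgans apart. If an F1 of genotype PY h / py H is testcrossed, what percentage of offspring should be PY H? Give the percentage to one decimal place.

A map distance of 24 centimorgans corresponds to a recombination frequency of 0.240.
The F1 is PY h / py H, so PY H is a recombinant gamete class with expected frequency r/2 = 0.240/2 = 0.1200.
That is 0.1200 = 12.0% of the progeny.

12.0%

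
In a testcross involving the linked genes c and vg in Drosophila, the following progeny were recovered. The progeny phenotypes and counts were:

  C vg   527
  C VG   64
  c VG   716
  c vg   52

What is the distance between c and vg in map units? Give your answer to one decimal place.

8.5 map units

The two most frequent classes, C vg (527) and c VG (716), are the parental types, so the F1 was C vg / c VG.
The recombinant classes are C VG and c vg: 64 + 52 = 116.
Recombination frequency = 116/1359 = 0.0854 ≈ 8.5%, i.e. 8.5 map units.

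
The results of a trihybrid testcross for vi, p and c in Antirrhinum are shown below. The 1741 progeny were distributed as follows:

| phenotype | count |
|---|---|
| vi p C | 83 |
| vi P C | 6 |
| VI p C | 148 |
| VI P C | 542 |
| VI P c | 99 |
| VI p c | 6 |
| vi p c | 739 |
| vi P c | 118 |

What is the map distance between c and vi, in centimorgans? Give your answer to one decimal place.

The two most frequent reciprocal classes, VI P C and vi p c, are the parental types, so the F1 was VI P C / vi p c.
The two rarest classes, vi P C and VI p c, are the double crossovers. Comparing them with the parentals, only the vi allele has switched, so vi is the middle locus and the order is c – vi – p.
Crossovers in the c–vi interval produce the single-crossover classes VI P c and vi p C (99 + 83 = 182) plus the double crossovers (12).
RF(c–vi) = (182 + 12) / 1741 = 194/1741 = 0.1114 → 11.1 centimorgans.

11.1 centimorgans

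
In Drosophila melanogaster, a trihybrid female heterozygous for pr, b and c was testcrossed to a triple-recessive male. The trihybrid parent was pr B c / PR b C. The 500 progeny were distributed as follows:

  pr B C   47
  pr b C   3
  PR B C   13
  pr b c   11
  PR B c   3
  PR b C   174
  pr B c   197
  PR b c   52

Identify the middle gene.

The two rarest classes, PR B c and pr b C, are the double crossovers. Comparing them with the parentals, only the pr allele has switched, so pr is the middle locus and the order is b – pr – c.

pr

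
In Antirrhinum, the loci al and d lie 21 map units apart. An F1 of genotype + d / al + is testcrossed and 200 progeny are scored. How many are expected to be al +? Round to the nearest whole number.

A map distance of 21 map units corresponds to a recombination frequency of 0.210.
The F1 is + d / al +, so al + is a parental gamete class with expected frequency (1 − r)/2 = 0.790/2 = 0.3950.
Expected number = 0.3950 × 200 = 79.00 ≈ 79.

79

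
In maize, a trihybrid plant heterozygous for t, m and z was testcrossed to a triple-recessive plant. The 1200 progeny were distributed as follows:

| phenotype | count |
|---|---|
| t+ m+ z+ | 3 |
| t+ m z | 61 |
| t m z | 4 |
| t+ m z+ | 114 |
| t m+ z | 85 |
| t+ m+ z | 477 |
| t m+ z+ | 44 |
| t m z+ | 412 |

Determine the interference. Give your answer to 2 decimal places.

0.64

The two most frequent reciprocal classes, t+ m+ z and t m z+, are the parental types, so the F1 was t+ m+ z / t m z+.
The two rarest classes, t+ m+ z+ and t m z, are the double crossovers. Comparing them with the parentals, only the z allele has switched, so z is the middle locus and the order is t – z – m.
t–z: (199 + 7)/1200 = 0.1717; z–m: (105 + 7)/1200 = 0.0933.
Expected DCO frequency = 0.1717 × 0.0933 ≈ 0.01602; observed = 7/1200 ≈ 0.00583.
Coefficient of coincidence = 0.00583/0.01602 ≈ 0.36; interference = 1 − 0.36 = 0.64.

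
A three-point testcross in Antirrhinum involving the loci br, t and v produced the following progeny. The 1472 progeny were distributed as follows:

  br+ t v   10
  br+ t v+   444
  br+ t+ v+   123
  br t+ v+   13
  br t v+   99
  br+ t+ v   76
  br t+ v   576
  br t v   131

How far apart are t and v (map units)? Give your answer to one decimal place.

The two most frequent reciprocal classes, br t+ v and br+ t v+, are the parental types, so the F1 was br t+ v / br+ t v+.
The two rarest classes, br t+ v+ and br+ t v, are the double crossovers. Comparing them with the parentals, only the v allele has switched, so v is the middle locus and the order is br – v – t.
Crossovers in the v–t interval produce the single-crossover classes br t v and br+ t+ v+ (131 + 123 = 254) plus the double crossovers (23).
RF(v–t) = (254 + 23) / 1472 = 277/1472 = 0.1882 → 18.8 map units.

18.8 map units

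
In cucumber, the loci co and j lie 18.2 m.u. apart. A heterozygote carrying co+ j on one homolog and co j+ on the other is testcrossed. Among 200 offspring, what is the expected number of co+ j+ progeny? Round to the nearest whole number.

A map distance of 18.2 m.u. corresponds to a recombination frequency of 0.182.
The F1 is co+ j / co j+, so co+ j+ is a recombinant gamete class with expected frequency r/2 = 0.182/2 = 0.0910.
Expected number = 0.0910 × 200 = 18.20 ≈ 18.

18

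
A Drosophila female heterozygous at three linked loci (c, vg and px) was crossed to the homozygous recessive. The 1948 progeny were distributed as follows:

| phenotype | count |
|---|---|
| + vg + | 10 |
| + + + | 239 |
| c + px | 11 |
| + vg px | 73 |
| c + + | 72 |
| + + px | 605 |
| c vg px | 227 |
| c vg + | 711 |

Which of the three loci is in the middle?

c

The two most frequent reciprocal classes, + + px and c vg +, are the parental types, so the F1 was + + px / c vg +.
The two rarest classes, c + px and + vg +, are the double crossovers. Comparing them with the parentals, only the c allele has switched, so c is the middle locus and the order is vg – c – px.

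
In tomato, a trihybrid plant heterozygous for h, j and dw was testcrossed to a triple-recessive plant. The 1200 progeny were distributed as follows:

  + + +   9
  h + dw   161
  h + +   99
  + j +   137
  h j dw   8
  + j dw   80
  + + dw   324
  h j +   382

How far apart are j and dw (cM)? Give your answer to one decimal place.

The two most frequent reciprocal classes, + + dw and h j +, are the parental types, so the F1 was + + dw / h j +.
The two rarest classes, + + + and h j dw, are the double crossovers. Comparing them with the parentals, only the dw allele has switched, so dw is the middle locus and the order is j – dw – h.
Crossovers in the j–dw interval produce the single-crossover classes + j dw and h + + (80 + 99 = 179) plus the double crossovers (17).
RF(j–dw) = (179 + 17) / 1200 = 196/1200 = 0.1633 → 16.3 cM.

16.3 cM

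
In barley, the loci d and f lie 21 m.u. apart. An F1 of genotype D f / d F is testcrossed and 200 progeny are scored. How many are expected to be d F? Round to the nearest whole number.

79

A map distance of 21 m.u. corresponds to a recombination frequency of 0.210.
The F1 is D f / d F, so d F is a parental gamete class with expected frequency (1 − r)/2 = 0.790/2 = 0.3950.
Expected number = 0.3950 × 200 = 79.00 ≈ 79.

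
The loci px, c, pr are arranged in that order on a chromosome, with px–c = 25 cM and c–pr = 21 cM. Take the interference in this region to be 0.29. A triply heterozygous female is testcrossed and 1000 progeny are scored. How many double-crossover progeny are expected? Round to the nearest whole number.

Map distances give recombination frequencies of 0.250 and 0.210 for the two intervals.
With interference 0.29 (so coincidence = 0.71), expected double-crossover frequency = 0.250 × 0.210 × 0.71 = 0.03727.
Expected number = 0.03727 × 1000 = 37.27 ≈ 37.

37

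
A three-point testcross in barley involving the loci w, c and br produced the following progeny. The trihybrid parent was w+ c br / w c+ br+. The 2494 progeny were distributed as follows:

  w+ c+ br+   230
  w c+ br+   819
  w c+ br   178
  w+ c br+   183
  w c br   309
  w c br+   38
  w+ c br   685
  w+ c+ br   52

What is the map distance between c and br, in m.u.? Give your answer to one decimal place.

18.1 m.u.

The two rarest classes, w+ c+ br and w c br+, are the double crossovers. Comparing them with the parentals, only the c allele has switched, so c is the middle locus and the order is br – c – w.
Crossovers in the br–c interval produce the single-crossover classes w+ c br+ and w c+ br (183 + 178 = 361) plus the double crossovers (90).
RF(br–c) = (361 + 90) / 2494 = 451/2494 = 0.1808 → 18.1 m.u.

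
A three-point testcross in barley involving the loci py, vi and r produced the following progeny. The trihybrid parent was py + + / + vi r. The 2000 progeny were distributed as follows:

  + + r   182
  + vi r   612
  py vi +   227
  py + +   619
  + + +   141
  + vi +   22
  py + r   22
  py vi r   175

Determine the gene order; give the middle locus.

r

The two rarest classes, py + r and + vi +, are the double crossovers. Comparing them with the parentals, only the r allele has switched, so r is the middle locus and the order is vi – r – py.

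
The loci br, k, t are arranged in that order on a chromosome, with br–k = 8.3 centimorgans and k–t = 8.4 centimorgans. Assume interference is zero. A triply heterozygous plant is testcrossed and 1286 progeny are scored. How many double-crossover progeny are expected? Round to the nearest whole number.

9

Map distances give recombination frequencies of 0.083 and 0.084 for the two intervals.
With no interference, expected double-crossover frequency = 0.083 × 0.084 = 0.00697.
Expected number = 0.00697 × 1286 = 8.97 ≈ 9.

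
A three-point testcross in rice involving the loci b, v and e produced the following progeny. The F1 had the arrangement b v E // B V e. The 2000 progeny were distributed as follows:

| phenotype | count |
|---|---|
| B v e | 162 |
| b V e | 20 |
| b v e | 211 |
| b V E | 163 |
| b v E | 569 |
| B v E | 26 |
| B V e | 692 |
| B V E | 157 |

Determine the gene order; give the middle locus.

b

The two rarest classes, B v E and b V e, are the double crossovers. Comparing them with the parentals, only the b allele has switched, so b is the middle locus and the order is v – b – e.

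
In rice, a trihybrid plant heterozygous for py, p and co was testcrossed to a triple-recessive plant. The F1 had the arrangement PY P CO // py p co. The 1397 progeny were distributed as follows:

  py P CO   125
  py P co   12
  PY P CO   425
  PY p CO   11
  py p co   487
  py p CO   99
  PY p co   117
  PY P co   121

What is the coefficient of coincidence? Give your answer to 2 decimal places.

0.50

The two rarest classes, PY p CO and py P co, are the double crossovers. Comparing them with the parentals, only the p allele has switched, so p is the middle locus and the order is py – p – co.
py–p: (242 + 23)/1397 = 0.1897; p–co: (220 + 23)/1397 = 0.1739.
Expected DCO frequency = 0.1897 × 0.1739 ≈ 0.03299; observed = 23/1397 ≈ 0.01646.
Coefficient of coincidence = 0.01646/0.03299 ≈ 0.50.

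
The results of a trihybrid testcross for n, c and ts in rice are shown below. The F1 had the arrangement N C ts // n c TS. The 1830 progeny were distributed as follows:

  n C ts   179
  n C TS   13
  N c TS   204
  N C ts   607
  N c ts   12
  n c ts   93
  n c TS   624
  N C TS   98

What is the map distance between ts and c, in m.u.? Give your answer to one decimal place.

The two rarest classes, N c ts and n C TS, are the double crossovers. Comparing them with the parentals, only the c allele has switched, so c is the middle locus and the order is ts – c – n.
Crossovers in the ts–c interval produce the single-crossover classes N C TS and n c ts (98 + 93 = 191) plus the double crossovers (25).
RF(ts–c) = (191 + 25) / 1830 = 216/1830 = 0.1180 → 11.8 m.u.

11.8 m.u.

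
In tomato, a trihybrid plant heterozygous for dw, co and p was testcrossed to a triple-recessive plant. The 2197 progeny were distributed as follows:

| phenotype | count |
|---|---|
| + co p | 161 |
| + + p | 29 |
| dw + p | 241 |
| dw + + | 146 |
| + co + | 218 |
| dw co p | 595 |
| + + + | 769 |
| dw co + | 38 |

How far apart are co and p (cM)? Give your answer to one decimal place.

23.9 cM

The two most frequent reciprocal classes, dw co p and + + +, are the parental types, so the F1 was dw co p / + + +.
The two rarest classes, dw co + and + + p, are the double crossovers. Comparing them with the parentals, only the p allele has switched, so p is the middle locus and the order is co – p – dw.
Crossovers in the co–p interval produce the single-crossover classes dw + p and + co + (241 + 218 = 459) plus the double crossovers (67).
RF(co–p) = (459 + 67) / 2197 = 526/2197 = 0.2394 → 23.9 cM.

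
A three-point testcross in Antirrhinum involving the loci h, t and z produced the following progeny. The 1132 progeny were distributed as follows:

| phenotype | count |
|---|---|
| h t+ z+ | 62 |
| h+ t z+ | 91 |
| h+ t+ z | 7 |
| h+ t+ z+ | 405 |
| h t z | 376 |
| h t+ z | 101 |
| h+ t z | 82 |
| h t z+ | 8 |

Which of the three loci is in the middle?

z

The two most frequent reciprocal classes, h+ t+ z+ and h t z, are the parental types, so the F1 was h+ t+ z+ / h t z.
The two rarest classes, h+ t+ z and h t z+, are the double crossovers. Comparing them with the parentals, only the z allele has switched, so z is the middle locus and the order is h – z – t.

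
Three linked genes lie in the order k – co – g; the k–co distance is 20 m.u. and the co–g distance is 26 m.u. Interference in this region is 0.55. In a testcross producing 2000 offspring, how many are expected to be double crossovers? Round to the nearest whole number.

47

Map distances give recombination frequencies of 0.200 and 0.260 for the two intervals.
With interference 0.55 (so coincidence = 0.45), expected double-crossover frequency = 0.200 × 0.260 × 0.45 = 0.02340.
Expected number = 0.02340 × 2000 = 46.80 ≈ 47.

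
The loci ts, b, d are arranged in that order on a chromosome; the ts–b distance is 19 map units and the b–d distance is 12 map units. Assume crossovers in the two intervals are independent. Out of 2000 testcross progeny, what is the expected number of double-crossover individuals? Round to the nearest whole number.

Map distances give recombination frequencies of 0.190 and 0.120 for the two intervals.
With no interference, expected double-crossover frequency = 0.190 × 0.120 = 0.02280.
Expected number = 0.02280 × 2000 = 45.60 ≈ 46.

46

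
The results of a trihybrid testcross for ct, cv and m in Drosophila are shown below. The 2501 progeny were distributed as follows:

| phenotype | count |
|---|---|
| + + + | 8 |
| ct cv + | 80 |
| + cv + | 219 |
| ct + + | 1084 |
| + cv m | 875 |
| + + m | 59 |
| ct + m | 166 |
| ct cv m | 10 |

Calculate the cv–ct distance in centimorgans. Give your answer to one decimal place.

The two most frequent reciprocal classes, + cv m and ct + +, are the parental types, so the F1 was + cv m / ct + +.
The two rarest classes, ct cv m and + + +, are the double crossovers. Comparing them with the parentals, only the ct allele has switched, so ct is the middle locus and the order is cv – ct – m.
Crossovers in the cv–ct interval produce the single-crossover classes + + m and ct cv + (59 + 80 = 139) plus the double crossovers (18).
RF(cv–ct) = (139 + 18) / 2501 = 157/2501 = 0.0628 → 6.3 centimorgans.

6.3 centimorgans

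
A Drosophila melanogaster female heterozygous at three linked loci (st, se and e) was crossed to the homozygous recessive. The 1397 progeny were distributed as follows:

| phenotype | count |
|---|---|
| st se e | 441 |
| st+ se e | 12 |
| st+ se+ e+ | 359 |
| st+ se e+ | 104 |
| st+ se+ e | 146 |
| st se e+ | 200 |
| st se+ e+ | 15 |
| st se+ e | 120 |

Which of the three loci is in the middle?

The two most frequent reciprocal classes, st se e and st+ se+ e+, are the parental types, so the F1 was st se e / st+ se+ e+.
The two rarest classes, st+ se e and st se+ e+, are the double crossovers. Comparing them with the parentals, only the st allele has switched, so st is the middle locus and the order is se – st – e.

st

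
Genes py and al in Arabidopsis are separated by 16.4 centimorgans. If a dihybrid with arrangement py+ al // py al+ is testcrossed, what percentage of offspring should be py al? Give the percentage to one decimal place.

8.2%

A map distance of 16.4 centimorgans corresponds to a recombination frequency of 0.164.
The F1 is py+ al / py al+, so py al is a recombinant gamete class with expected frequency r/2 = 0.164/2 = 0.0820.
That is 0.0820 = 8.2% of the progeny.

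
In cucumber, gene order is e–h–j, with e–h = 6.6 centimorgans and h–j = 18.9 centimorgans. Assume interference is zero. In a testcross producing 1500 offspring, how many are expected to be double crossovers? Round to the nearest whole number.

19

Map distances give recombination frequencies of 0.066 and 0.189 for the two intervals.
With no interference, expected double-crossover frequency = 0.066 × 0.189 = 0.01247.
Expected number = 0.01247 × 1500 = 18.71 ≈ 19.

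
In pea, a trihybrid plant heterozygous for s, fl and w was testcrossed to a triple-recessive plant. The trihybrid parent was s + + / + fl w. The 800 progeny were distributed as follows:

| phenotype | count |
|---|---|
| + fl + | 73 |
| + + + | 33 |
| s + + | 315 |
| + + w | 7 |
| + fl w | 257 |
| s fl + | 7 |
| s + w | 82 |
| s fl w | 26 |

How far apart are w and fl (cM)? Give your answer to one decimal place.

21.1 cM

The two rarest classes, s fl + and + + w, are the double crossovers. Comparing them with the parentals, only the fl allele has switched, so fl is the middle locus and the order is w – fl – s.
Crossovers in the w–fl interval produce the single-crossover classes s + w and + fl + (82 + 73 = 155) plus the double crossovers (14).
RF(w–fl) = (155 + 14) / 800 = 169/800 = 0.2112 → 21.1 cM.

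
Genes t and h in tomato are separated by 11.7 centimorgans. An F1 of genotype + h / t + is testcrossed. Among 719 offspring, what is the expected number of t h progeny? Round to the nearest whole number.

42

A map distance of 11.7 centimorgans corresponds to a recombination frequency of 0.117.
The F1 is + h / t +, so t h is a recombinant gamete class with expected frequency r/2 = 0.117/2 = 0.0585.
Expected number = 0.0585 × 719 = 42.06 ≈ 42.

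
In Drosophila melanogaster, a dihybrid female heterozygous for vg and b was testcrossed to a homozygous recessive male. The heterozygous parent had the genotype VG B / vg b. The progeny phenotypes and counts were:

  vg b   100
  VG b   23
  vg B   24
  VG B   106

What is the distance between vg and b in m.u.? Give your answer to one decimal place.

The recombinant classes are VG b and vg B: 23 + 24 = 47.
Recombination frequency = 47/253 = 0.1858 ≈ 18.6%, i.e. 18.6 m.u.

18.6 m.u.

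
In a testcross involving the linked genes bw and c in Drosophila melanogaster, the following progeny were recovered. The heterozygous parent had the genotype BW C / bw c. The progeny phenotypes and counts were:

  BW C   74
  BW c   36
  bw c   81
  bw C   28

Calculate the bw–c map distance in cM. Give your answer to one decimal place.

29.2 cM

The recombinant classes are BW c and bw C: 36 + 28 = 64.
Recombination frequency = 64/219 = 0.2922 ≈ 29.2%, i.e. 29.2 cM.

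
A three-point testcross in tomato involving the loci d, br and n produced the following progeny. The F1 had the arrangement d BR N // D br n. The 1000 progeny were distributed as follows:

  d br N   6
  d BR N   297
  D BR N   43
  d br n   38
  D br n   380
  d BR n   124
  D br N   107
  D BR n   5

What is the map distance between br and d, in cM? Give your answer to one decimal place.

9.2 cM

The two rarest classes, d br N and D BR n, are the double crossovers. Comparing them with the parentals, only the br allele has switched, so br is the middle locus and the order is n – br – d.
Crossovers in the br–d interval produce the single-crossover classes D BR N and d br n (43 + 38 = 81) plus the double crossovers (11).
RF(br–d) = (81 + 11) / 1000 = 92/1000 = 0.0920 → 9.2 cM.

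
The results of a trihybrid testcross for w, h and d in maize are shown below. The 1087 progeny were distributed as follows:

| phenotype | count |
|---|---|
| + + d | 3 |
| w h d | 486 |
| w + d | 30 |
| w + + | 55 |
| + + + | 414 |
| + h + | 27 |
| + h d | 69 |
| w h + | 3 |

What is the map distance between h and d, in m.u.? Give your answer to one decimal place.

5.8 m.u.

The two most frequent reciprocal classes, w h d and + + +, are the parental types, so the F1 was w h d / + + +.
The two rarest classes, w h + and + + d, are the double crossovers. Comparing them with the parentals, only the d allele has switched, so d is the middle locus and the order is h – d – w.
Crossovers in the h–d interval produce the single-crossover classes w + d and + h + (30 + 27 = 57) plus the double crossovers (6).
RF(h–d) = (57 + 6) / 1087 = 63/1087 = 0.0580 → 5.8 m.u.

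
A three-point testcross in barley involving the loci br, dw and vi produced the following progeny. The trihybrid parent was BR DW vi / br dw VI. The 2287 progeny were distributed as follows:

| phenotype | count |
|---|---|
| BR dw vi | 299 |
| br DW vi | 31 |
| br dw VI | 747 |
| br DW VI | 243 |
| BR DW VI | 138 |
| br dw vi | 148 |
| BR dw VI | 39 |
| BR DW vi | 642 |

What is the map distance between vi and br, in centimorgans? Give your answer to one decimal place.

The two rarest classes, br DW vi and BR dw VI, are the double crossovers. Comparing them with the parentals, only the br allele has switched, so br is the middle locus and the order is dw – br – vi.
Crossovers in the br–vi interval produce the single-crossover classes BR DW VI and br dw vi (138 + 148 = 286) plus the double crossovers (70).
RF(br–vi) = (286 + 70) / 2287 = 356/2287 = 0.1557 → 15.6 centimorgans.

15.6 centimorgans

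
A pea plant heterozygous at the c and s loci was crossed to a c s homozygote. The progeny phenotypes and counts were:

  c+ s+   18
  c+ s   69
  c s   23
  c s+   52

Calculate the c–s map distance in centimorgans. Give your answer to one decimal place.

25.3 centimorgans

The two most frequent classes, c+ s (69) and c s+ (52), are the parental types, so the F1 was c+ s / c s+.
The recombinant classes are c+ s+ and c s: 18 + 23 = 41.
Recombination frequency = 41/162 = 0.2531 ≈ 25.3%, i.e. 25.3 centimorgans.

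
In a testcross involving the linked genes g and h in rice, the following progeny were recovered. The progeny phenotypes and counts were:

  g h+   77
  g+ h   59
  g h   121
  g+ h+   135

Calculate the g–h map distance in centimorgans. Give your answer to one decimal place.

The two most frequent classes, g+ h+ (135) and g h (121), are the parental types, so the F1 was g+ h+ / g h.
The recombinant classes are g+ h and g h+: 59 + 77 = 136.
Recombination frequency = 136/392 = 0.3469 ≈ 34.7%, i.e. 34.7 centimorgans.

34.7 centimorgans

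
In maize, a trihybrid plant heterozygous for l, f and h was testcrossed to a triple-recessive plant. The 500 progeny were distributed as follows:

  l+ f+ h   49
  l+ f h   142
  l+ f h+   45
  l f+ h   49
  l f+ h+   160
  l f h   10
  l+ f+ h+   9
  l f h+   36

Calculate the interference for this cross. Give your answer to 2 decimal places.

The two most frequent reciprocal classes, l f+ h+ and l+ f h, are the parental types, so the F1 was l f+ h+ / l+ f h.
The two rarest classes, l+ f+ h+ and l f h, are the double crossovers. Comparing them with the parentals, only the l allele has switched, so l is the middle locus and the order is h – l – f.
h–l: (94 + 19)/500 = 0.2260; l–f: (85 + 19)/500 = 0.2080.
Expected DCO frequency = 0.2260 × 0.2080 ≈ 0.04701; observed = 19/500 ≈ 0.03800.
Coefficient of coincidence = 0.03800/0.04701 ≈ 0.81; interference = 1 − 0.81 = 0.19.

0.19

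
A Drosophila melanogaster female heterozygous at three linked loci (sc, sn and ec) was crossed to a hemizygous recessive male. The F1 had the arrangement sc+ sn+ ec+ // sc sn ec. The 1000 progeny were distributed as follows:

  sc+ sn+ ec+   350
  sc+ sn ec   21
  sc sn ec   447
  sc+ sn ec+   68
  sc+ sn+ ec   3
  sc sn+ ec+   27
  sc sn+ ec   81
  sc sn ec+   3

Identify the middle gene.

The two rarest classes, sc+ sn+ ec and sc sn ec+, are the double crossovers. Comparing them with the parentals, only the ec allele has switched, so ec is the middle locus and the order is sn – ec – sc.

ec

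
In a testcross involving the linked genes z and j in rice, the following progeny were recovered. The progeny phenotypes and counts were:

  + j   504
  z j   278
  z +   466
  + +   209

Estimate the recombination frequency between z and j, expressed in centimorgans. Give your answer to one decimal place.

33.4 centimorgans

The two most frequent classes, + j (504) and z + (466), are the parental types, so the F1 was + j / z +.
The recombinant classes are + + and z j: 209 + 278 = 487.
Recombination frequency = 487/1457 = 0.3342 ≈ 33.4%, i.e. 33.4 centimorgans.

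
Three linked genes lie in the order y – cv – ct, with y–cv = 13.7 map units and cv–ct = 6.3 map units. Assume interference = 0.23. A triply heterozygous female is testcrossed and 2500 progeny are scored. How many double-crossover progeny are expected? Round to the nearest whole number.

Map distances give recombination frequencies of 0.137 and 0.063 for the two intervals.
With interference 0.23 (so coincidence = 0.77), expected double-crossover frequency = 0.137 × 0.063 × 0.77 = 0.00665.
Expected number = 0.00665 × 2500 = 16.61 ≈ 17.

17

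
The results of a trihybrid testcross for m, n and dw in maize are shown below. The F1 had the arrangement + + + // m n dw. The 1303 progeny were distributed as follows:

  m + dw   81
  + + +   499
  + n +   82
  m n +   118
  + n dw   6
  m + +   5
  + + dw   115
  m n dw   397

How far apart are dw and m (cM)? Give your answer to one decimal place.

The two rarest classes, m + + and + n dw, are the double crossovers. Comparing them with the parentals, only the m allele has switched, so m is the middle locus and the order is dw – m – n.
Crossovers in the dw–m interval produce the single-crossover classes + + dw and m n + (115 + 118 = 233) plus the double crossovers (11).
RF(dw–m) = (233 + 11) / 1303 = 244/1303 = 0.1873 → 18.7 cM.

18.7 cM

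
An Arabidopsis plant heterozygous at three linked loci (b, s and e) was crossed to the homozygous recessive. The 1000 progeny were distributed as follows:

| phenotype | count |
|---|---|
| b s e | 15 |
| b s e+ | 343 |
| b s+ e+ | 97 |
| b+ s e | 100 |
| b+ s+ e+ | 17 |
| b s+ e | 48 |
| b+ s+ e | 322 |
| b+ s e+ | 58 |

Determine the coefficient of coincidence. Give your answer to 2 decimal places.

1.01

The two most frequent reciprocal classes, b s e+ and b+ s+ e, are the parental types, so the F1 was b s e+ / b+ s+ e.
The two rarest classes, b s e and b+ s+ e+, are the double crossovers. Comparing them with the parentals, only the e allele has switched, so e is the middle locus and the order is b – e – s.
b–e: (106 + 32)/1000 = 0.1380; e–s: (197 + 32)/1000 = 0.2290.
Expected DCO frequency = 0.1380 × 0.2290 ≈ 0.03160; observed = 32/1000 ≈ 0.03200.
Coefficient of coincidence = 0.03200/0.03160 ≈ 1.01.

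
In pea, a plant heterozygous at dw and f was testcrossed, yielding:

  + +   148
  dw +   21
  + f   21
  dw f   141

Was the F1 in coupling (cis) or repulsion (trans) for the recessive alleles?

cis

The two most frequent classes are + + (148) and dw f (141); these are the parental (non-recombinant) types.
So the F1 carried + + on one chromosome and dw f on the other — the recessive alleles are on the same chromosome (cis / coupling).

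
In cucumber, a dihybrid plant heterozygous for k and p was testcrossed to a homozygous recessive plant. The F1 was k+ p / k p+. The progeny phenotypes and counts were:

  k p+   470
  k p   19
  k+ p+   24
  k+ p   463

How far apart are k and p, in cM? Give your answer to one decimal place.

4.4 cM

The recombinant classes are k+ p+ and k p: 24 + 19 = 43.
Recombination frequency = 43/976 = 0.0441 ≈ 4.4%, i.e. 4.4 cM.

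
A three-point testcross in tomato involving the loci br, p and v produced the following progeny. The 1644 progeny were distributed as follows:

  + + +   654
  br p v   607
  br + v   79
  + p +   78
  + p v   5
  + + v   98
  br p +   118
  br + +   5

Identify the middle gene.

The two most frequent reciprocal classes, + + + and br p v, are the parental types, so the F1 was + + + / br p v.
The two rarest classes, br + + and + p v, are the double crossovers. Comparing them with the parentals, only the br allele has switched, so br is the middle locus and the order is p – br – v.

br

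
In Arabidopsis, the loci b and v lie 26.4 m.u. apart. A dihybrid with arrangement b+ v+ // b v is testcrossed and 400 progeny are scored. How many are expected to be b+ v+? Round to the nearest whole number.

A map distance of 26.4 m.u. corresponds to a recombination frequency of 0.264.
The F1 is b+ v+ / b v, so b+ v+ is a parental gamete class with expected frequency (1 − r)/2 = 0.736/2 = 0.3680.
Expected number = 0.3680 × 400 = 147.20 ≈ 147.

147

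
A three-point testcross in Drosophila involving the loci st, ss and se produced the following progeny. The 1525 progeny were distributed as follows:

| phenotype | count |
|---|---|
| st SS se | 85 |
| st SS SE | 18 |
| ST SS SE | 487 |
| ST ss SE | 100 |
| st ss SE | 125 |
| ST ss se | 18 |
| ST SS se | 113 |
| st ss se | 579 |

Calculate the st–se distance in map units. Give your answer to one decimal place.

The two most frequent reciprocal classes, ST SS SE and st ss se, are the parental types, so the F1 was ST SS SE / st ss se.
The two rarest classes, st SS SE and ST ss se, are the double crossovers. Comparing them with the parentals, only the st allele has switched, so st is the middle locus and the order is ss – st – se.
Crossovers in the st–se interval produce the single-crossover classes ST SS se and st ss SE (113 + 125 = 238) plus the double crossovers (36).
RF(st–se) = (238 + 36) / 1525 = 274/1525 = 0.1797 → 18.0 map units.

18.0 map units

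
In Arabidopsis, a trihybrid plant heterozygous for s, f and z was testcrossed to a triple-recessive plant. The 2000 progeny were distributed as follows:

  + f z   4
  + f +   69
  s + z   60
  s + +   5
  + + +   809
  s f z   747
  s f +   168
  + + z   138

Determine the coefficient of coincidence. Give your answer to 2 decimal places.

0.41

The two most frequent reciprocal classes, s f z and + + +, are the parental types, so the F1 was s f z / + + +.
The two rarest classes, + f z and s + +, are the double crossovers. Comparing them with the parentals, only the s allele has switched, so s is the middle locus and the order is f – s – z.
f–s: (129 + 9)/2000 = 0.0690; s–z: (306 + 9)/2000 = 0.1575.
Expected DCO frequency = 0.0690 × 0.1575 ≈ 0.01087; observed = 9/2000 ≈ 0.00450.
Coefficient of coincidence = 0.00450/0.01087 ≈ 0.41.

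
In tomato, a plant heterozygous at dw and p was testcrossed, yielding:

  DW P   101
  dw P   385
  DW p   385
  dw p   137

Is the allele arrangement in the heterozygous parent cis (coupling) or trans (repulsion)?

The two most frequent classes are DW p (385) and dw P (385); these are the parental (non-recombinant) types.
So the F1 carried DW p on one chromosome and dw P on the other — the recessive alleles are on opposite chromosomes (trans / repulsion).

trans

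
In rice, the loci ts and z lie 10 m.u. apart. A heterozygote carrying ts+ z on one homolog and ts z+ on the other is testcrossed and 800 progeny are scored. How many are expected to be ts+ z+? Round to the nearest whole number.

40

A map distance of 10 m.u. corresponds to a recombination frequency of 0.100.
The F1 is ts+ z / ts z+, so ts+ z+ is a recombinant gamete class with expected frequency r/2 = 0.100/2 = 0.0500.
Expected number = 0.0500 × 800 = 40.00 ≈ 40.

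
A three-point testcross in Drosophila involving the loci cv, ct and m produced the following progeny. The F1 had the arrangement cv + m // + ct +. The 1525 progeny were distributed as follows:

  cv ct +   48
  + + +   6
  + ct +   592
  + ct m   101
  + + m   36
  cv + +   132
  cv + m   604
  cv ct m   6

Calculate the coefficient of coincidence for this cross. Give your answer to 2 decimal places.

The two rarest classes, cv ct m and + + +, are the double crossovers. Comparing them with the parentals, only the ct allele has switched, so ct is the middle locus and the order is cv – ct – m.
cv–ct: (84 + 12)/1525 = 0.0630; ct–m: (233 + 12)/1525 = 0.1607.
Expected DCO frequency = 0.0630 × 0.1607 ≈ 0.01012; observed = 12/1525 ≈ 0.00787.
Coefficient of coincidence = 0.00787/0.01012 ≈ 0.78.

0.78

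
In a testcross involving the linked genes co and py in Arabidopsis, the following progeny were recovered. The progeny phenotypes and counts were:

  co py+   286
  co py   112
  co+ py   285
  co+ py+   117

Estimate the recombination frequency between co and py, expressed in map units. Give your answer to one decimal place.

28.6 map units

The two most frequent classes, co+ py (285) and co py+ (286), are the parental types, so the F1 was co+ py / co py+.
The recombinant classes are co+ py+ and co py: 117 + 112 = 229.
Recombination frequency = 229/800 = 0.2863 ≈ 28.6%, i.e. 28.6 map units.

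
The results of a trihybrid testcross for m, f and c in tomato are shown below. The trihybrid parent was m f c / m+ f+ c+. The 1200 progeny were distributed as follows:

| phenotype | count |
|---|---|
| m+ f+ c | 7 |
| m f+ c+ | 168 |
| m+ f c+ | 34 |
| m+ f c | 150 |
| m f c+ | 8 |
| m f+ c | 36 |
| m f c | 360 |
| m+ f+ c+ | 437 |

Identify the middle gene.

The two rarest classes, m f c+ and m+ f+ c, are the double crossovers. Comparing them with the parentals, only the c allele has switched, so c is the middle locus and the order is m – c – f.

c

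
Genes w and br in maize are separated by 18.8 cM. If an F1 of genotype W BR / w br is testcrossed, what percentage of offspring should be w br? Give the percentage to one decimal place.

40.6%

A map distance of 18.8 cM corresponds to a recombination frequency of 0.188.
The F1 is W BR / w br, so w br is a parental gamete class with expected frequency (1 − r)/2 = 0.812/2 = 0.4060.
That is 0.4060 = 40.6% of the progeny.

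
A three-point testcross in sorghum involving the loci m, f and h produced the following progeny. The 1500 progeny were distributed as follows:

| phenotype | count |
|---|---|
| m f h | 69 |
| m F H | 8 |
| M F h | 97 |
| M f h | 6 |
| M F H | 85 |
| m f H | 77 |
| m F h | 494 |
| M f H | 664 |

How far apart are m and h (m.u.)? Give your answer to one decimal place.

12.5 m.u.

The two most frequent reciprocal classes, M f H and m F h, are the parental types, so the F1 was M f H / m F h.
The two rarest classes, M f h and m F H, are the double crossovers. Comparing them with the parentals, only the h allele has switched, so h is the middle locus and the order is m – h – f.
Crossovers in the m–h interval produce the single-crossover classes m f H and M F h (77 + 97 = 174) plus the double crossovers (14).
RF(m–h) = (174 + 14) / 1500 = 188/1500 = 0.1253 → 12.5 m.u.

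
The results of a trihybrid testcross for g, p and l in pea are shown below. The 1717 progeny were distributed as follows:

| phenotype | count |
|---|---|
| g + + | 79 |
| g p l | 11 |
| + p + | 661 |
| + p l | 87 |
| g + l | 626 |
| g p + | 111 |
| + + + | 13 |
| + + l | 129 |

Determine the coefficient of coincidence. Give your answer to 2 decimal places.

The two most frequent reciprocal classes, + p + and g + l, are the parental types, so the F1 was + p + / g + l.
The two rarest classes, + + + and g p l, are the double crossovers. Comparing them with the parentals, only the p allele has switched, so p is the middle locus and the order is g – p – l.
g–p: (240 + 24)/1717 = 0.1538; p–l: (166 + 24)/1717 = 0.1107.
Expected DCO frequency = 0.1538 × 0.1107 ≈ 0.01703; observed = 24/1717 ≈ 0.01398.
Coefficient of coincidence = 0.01398/0.01703 ≈ 0.82.

0.82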